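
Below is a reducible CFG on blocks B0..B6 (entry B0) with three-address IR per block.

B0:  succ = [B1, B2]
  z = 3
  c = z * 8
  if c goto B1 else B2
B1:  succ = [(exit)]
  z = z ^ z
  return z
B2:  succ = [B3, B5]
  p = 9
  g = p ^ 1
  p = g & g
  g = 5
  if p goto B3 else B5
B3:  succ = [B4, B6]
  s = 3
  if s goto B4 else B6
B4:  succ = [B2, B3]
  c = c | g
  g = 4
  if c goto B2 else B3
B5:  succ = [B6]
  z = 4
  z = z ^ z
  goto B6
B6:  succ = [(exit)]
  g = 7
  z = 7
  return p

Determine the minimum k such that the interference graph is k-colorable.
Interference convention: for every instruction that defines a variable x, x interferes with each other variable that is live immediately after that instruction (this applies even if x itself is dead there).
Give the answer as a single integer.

Block summaries:
  B0 def {c,z} use ∅
  B1 def {z} use {z}
  B2 def {g,p} use ∅
  B3 def {s} use ∅
  B4 def {c,g} use {c,g}
  B5 def {z} use ∅
  B6 def {g,z} use {p}

Live sets:
  B0 li=∅ lo={c,z}
  B1 li={z} lo=∅
  B2 li={c} lo={c,g,p}
  B3 li={c,g,p} lo={c,g,p}
  B4 li={c,g,p} lo={c,g,p}
  B5 li={p} lo={p}
  B6 li={p} lo=∅

Interfere edges:
  c — {g,p,s,z}
  g — {c,p,s}
  p — {c,g,s,z}
  s — {c,g,p}
  z — {c,p}

Registers:
  lower bound: {c,g,p,s} mutually conflict ⇒ χ ≥ 4
  assign c→c0 g→c2 p→c1 s→c3 z→c2 — no edge inside a register ⇒ χ ≤ 4
  χ = 4

Answer: 4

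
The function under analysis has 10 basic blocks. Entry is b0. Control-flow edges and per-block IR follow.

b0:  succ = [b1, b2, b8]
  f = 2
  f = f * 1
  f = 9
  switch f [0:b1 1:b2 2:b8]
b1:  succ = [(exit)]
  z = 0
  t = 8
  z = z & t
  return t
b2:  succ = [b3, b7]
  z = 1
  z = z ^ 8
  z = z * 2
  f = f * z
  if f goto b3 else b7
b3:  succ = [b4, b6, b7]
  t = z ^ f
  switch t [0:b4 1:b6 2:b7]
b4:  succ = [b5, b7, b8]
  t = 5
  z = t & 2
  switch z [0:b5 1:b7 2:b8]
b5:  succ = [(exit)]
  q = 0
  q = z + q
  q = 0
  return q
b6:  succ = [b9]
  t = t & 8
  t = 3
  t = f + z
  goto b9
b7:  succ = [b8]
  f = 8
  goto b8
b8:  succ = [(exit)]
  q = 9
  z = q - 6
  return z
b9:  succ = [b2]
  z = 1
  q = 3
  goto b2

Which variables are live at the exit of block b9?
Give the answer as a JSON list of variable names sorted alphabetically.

Block summaries:
  b0 def {f} use ∅
  b1 def {t,z} use ∅
  b2 def {f,z} use {f}
  b3 def {t} use {f,z}
  b4 def {t,z} use ∅
  b5 def {q} use {z}
  b6 def {t} use {f,t,z}
  b7 def {f} use ∅
  b8 def {q,z} use ∅
  b9 def {q,z} use ∅

Backward fixpoint:
  b0 li=∅ lo={f}
  b1 li=∅ lo=∅
  b2 li={f} lo={f,z}
  b3 li={f,z} lo={f,t,z}
  b4 li=∅ lo={z}
  b5 li={z} lo=∅
  b6 li={f,t,z} lo={f}
  b7 li=∅ lo=∅
  b8 li=∅ lo=∅
  b9 li={f} lo={f}

live-out(b9) = ["f"]

Answer: ["f"]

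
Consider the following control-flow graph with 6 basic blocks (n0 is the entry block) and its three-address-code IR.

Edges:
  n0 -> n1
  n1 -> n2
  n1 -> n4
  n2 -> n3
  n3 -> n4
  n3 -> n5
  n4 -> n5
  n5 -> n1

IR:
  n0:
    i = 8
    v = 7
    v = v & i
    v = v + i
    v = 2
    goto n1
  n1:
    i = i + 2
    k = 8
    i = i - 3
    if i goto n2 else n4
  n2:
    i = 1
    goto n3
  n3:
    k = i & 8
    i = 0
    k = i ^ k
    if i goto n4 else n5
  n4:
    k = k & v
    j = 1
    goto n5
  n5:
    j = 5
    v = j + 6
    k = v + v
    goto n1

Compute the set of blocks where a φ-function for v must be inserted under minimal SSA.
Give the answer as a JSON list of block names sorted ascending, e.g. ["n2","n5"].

Answer: ["n1"]

Derivation:
idom tree: n1←n0 n2←n1 n3←n2 n4←n1 n5←n1
Dom at joins:
  n1: preds {n0,n5}: {n0} ∩ {n0,n1,n5} = {n0}; idom=n0
  n4: preds {n1,n3}: {n0,n1} ∩ {n0,n1,n2,n3} = {n0,n1}; idom=n1
  n5: preds {n3,n4}: {n0,n1,n2,n3} ∩ {n0,n1,n4} = {n0,n1}; idom=n1

Frontier:
  n1←n0: walk · to n0
  n1←n5: walk n5→n1 to n0
  n4←n1: walk · to n1
  n4←n3: walk n3→n2 to n1
  n5←n3: walk n3→n2 to n1
  n5←n4: walk n4 to n1
  n0 → ∅
  n1 → {n1}
  n2 → {n4,n5}
  n3 → {n4,n5}
  n4 → {n5}
  n5 → {n1}

φ for v: defs {n0,n5}
  DF⁺ = {n1}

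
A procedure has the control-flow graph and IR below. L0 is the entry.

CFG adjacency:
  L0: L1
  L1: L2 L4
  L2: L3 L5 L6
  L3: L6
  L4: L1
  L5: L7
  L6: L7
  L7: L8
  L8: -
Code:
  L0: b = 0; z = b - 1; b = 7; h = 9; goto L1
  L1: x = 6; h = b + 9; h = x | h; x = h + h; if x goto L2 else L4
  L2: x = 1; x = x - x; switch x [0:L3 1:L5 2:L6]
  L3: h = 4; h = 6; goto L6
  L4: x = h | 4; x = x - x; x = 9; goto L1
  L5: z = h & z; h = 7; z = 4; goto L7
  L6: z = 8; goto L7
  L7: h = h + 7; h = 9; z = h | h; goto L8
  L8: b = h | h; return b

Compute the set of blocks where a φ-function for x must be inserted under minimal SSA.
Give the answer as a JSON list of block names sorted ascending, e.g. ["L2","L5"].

Answer: ["L1"]

Analysis:
idom tree: L1←L0 L2←L1 L3←L2 L4←L1 L5←L2 L6←L2 L7←L2 L8←L7
Join-block Dom:
  L1: preds {L0,L4}: {L0} ∩ {L0,L1,L4} = {L0}; idom=L0
  L6: preds {L2,L3}: {L0,L1,L2} ∩ {L0,L1,L2,L3} = {L0,L1,L2}; idom=L2
  L7: preds {L5,L6}: {L0,L1,L2,L5} ∩ {L0,L1,L2,L6} = {L0,L1,L2}; idom=L2

DF walk-up:
  join L1 pred L0: · stop@L0
  join L1 pred L4: L4→L1 stop@L0
  join L6 pred L2: · stop@L2
  join L6 pred L3: L3 stop@L2
  join L7 pred L5: L5 stop@L2
  join L7 pred L6: L6 stop@L2
  L0: DF=∅
  L1: DF={L1}
  L2: DF=∅
  L3: DF={L6}
  L4: DF={L1}
  L5: DF={L7}
  L6: DF={L7}
  L7: DF=∅
  L8: DF=∅

φ for x: defs {L1,L2,L4}
  DF⁺ = {L1}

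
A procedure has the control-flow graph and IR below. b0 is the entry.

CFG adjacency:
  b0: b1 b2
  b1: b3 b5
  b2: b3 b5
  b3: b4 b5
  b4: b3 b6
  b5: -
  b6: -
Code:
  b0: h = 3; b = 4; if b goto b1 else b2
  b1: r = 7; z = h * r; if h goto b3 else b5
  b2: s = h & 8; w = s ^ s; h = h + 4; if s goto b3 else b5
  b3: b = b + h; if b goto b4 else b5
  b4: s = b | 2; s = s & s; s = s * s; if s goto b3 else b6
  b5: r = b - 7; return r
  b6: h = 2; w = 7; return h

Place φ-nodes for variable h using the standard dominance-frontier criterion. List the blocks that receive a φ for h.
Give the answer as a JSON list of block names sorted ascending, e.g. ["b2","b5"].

Answer: ["b3", "b5"]

Analysis:
idom tree: b1←b0 b2←b0 b3←b0 b4←b3 b5←b0 b6←b4
Dom at joins:
  b3: preds {b1,b2,b4}: {b0,b1} ∩ {b0,b2} ∩ {b0,b3,b4} = {b0}; idom=b0
  b5: preds {b1,b2,b3}: {b0,b1} ∩ {b0,b2} ∩ {b0,b3} = {b0}; idom=b0

Frontier:
  join b3 pred b1: b1 stop@b0
  join b3 pred b2: b2 stop@b0
  join b3 pred b4: b4→b3 stop@b0
  join b5 pred b1: b1 stop@b0
  join b5 pred b2: b2 stop@b0
  join b5 pred b3: b3 stop@b0
  DF(b0)=∅
  DF(b1)={b3,b5}
  DF(b2)={b3,b5}
  DF(b3)={b3,b5}
  DF(b4)={b3}
  DF(b5)=∅
  DF(b6)=∅

φ for h: defs {b0,b2,b6}
  DF⁺ = {b3,b5}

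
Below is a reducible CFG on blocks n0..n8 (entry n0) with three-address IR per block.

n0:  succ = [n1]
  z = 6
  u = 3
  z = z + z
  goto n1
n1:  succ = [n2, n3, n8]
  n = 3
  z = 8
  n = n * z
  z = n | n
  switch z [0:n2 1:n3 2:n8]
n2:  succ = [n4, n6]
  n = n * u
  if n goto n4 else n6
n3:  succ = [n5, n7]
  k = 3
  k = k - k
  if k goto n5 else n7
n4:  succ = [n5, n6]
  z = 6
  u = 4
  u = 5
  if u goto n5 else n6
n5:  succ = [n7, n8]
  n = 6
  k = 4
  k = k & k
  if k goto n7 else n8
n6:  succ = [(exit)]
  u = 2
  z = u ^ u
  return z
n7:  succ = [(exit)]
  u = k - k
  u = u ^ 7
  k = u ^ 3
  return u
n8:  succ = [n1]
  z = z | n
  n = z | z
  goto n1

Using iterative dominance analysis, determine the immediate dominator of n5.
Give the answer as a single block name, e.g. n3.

idom tree: n1←n0 n2←n1 n3←n1 n4←n2 n5←n1 n6←n2 n7←n1 n8←n1
Dom at joins:
  n1: preds {n0,n8}: {n0} ∩ {n0,n1,n8} = {n0}; idom=n0
  n5: preds {n3,n4}: {n0,n1,n3} ∩ {n0,n1,n2,n4} = {n0,n1}; idom=n1
  n6: preds {n2,n4}: {n0,n1,n2} ∩ {n0,n1,n2,n4} = {n0,n1,n2}; idom=n2
  n7: preds {n3,n5}: {n0,n1,n3} ∩ {n0,n1,n5} = {n0,n1}; idom=n1
  n8: preds {n1,n5}: {n0,n1} ∩ {n0,n1,n5} = {n0,n1}; idom=n1

idom(n5) = n1

Answer: n1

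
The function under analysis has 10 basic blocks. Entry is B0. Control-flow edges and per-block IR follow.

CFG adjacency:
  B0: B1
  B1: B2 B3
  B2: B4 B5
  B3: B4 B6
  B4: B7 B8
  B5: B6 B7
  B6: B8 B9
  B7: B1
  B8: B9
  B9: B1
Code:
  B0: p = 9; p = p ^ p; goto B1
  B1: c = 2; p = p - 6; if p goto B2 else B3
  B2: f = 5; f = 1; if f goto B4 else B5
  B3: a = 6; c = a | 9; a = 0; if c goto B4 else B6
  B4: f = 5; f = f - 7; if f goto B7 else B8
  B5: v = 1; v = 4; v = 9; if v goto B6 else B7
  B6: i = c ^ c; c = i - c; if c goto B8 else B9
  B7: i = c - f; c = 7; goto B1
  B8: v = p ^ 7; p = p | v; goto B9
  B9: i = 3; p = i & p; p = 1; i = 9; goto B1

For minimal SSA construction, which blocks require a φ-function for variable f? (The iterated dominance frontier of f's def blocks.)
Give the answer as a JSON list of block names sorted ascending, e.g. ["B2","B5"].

idom tree: B1←B0 B2←B1 B3←B1 B4←B1 B5←B2 B6←B1 B7←B1 B8←B1 B9←B1
Dom∩ at merges:
  B1: preds {B0,B7,B9}: {B0} ∩ {B0,B1,B7} ∩ {B0,B1,B9} = {B0}; idom=B0
  B4: preds {B2,B3}: {B0,B1,B2} ∩ {B0,B1,B3} = {B0,B1}; idom=B1
  B6: preds {B3,B5}: {B0,B1,B3} ∩ {B0,B1,B2,B5} = {B0,B1}; idom=B1
  B7: preds {B4,B5}: {B0,B1,B4} ∩ {B0,B1,B2,B5} = {B0,B1}; idom=B1
  B8: preds {B4,B6}: {B0,B1,B4} ∩ {B0,B1,B6} = {B0,B1}; idom=B1
  B9: preds {B6,B8}: {B0,B1,B6} ∩ {B0,B1,B8} = {B0,B1}; idom=B1

Frontier:
  join B1 pred B0: · stop@B0
  join B1 pred B7: B7→B1 stop@B0
  join B1 pred B9: B9→B1 stop@B0
  join B4 pred B2: B2 stop@B1
  join B4 pred B3: B3 stop@B1
  join B6 pred B3: B3 stop@B1
  join B6 pred B5: B5→B2 stop@B1
  join B7 pred B4: B4 stop@B1
  join B7 pred B5: B5→B2 stop@B1
  join B8 pred B4: B4 stop@B1
  join B8 pred B6: B6 stop@B1
  join B9 pred B6: B6 stop@B1
  join B9 pred B8: B8 stop@B1
  B0: DF=∅
  B1: DF={B1}
  B2: DF={B4,B6,B7}
  B3: DF={B4,B6}
  B4: DF={B7,B8}
  B5: DF={B6,B7}
  B6: DF={B8,B9}
  B7: DF={B1}
  B8: DF={B9}
  B9: DF={B1}

φ for f: defs {B2,B4}
  DF⁺ = {B1,B4,B6,B7,B8,B9}

Answer: ["B1", "B4", "B6", "B7", "B8", "B9"]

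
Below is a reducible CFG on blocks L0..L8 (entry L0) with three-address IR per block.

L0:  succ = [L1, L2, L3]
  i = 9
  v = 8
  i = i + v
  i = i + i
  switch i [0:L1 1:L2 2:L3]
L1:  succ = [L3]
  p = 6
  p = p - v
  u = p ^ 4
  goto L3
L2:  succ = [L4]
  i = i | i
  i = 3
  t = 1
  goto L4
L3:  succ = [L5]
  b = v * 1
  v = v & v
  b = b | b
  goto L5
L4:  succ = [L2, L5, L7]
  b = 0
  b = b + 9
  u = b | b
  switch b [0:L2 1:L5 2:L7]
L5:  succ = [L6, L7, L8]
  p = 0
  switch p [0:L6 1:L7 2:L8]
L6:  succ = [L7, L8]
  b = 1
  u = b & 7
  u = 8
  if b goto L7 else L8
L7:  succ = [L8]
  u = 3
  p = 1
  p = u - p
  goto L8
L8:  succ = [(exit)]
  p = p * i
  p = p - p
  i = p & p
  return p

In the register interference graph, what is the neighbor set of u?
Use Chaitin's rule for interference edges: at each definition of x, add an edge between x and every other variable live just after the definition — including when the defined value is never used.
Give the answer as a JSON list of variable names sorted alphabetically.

Answer: ["b", "i", "p", "v"]

Working:
def/use:
  L0 def {i,v} use ∅
  L1 def {p,u} use {v}
  L2 def {i,t} use {i}
  L3 def {b,v} use {v}
  L4 def {b,u} use ∅
  L5 def {p} use ∅
  L6 def {b,u} use ∅
  L7 def {p,u} use ∅
  L8 def {i,p} use {i,p}

Backward fixpoint:
  L0: in=∅ out={i,v}
  L1: in={i,v} out={i,v}
  L2: in={i} out={i}
  L3: in={i,v} out={i}
  L4: in={i} out={i}
  L5: in={i} out={i,p}
  L6: in={i,p} out={i,p}
  L7: in={i} out={i,p}
  L8: in={i,p} out=∅

Interference:
  b — {i,p,u,v}
  i — {b,p,t,u,v}
  p — {b,i,u,v}
  t — {i}
  u — {b,i,p,v}
  v — {b,i,p,u}

N(u) = ["b", "i", "p", "v"]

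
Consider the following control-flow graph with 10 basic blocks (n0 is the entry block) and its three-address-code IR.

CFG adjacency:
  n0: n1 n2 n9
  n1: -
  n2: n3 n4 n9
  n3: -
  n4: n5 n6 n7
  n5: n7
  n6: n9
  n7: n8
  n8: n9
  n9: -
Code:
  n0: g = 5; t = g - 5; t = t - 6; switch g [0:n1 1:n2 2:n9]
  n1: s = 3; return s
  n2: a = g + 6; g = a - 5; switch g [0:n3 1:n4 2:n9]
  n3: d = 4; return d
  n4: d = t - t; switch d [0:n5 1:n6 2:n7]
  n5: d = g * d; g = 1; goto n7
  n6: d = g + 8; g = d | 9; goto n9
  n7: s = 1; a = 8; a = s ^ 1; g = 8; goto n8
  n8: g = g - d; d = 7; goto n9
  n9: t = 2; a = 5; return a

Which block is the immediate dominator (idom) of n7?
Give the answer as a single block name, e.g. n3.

Answer: n4

Analysis:
idom tree: n1←n0 n2←n0 n3←n2 n4←n2 n5←n4 n6←n4 n7←n4 n8←n7 n9←n0
Dom∩ at merges:
  n7: preds {n4,n5}: {n0,n2,n4} ∩ {n0,n2,n4,n5} = {n0,n2,n4}; idom=n4
  n9: preds {n0,n2,n6,n8}: {n0} ∩ {n0,n2} ∩ {n0,n2,n4,n6} ∩ {n0,n2,n4,n7,n8} = {n0}; idom=n0

idom(n7) = n4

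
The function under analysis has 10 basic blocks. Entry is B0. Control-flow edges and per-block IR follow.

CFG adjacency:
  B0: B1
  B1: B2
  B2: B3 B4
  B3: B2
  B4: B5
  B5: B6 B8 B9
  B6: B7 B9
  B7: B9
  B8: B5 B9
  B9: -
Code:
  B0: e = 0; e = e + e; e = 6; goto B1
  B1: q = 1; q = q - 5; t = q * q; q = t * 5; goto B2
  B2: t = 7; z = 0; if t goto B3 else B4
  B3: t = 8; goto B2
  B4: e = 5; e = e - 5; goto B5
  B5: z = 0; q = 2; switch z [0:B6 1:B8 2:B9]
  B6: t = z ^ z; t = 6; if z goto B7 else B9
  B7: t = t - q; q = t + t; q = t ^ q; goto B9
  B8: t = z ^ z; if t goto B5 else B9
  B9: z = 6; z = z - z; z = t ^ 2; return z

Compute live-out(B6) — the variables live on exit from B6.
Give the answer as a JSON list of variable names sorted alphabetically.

Answer: ["q", "t"]

Working:
def/use:
  B0: def={e} ue=∅
  B1: def={q,t} ue=∅
  B2: def={t,z} ue=∅
  B3: def={t} ue=∅
  B4: def={e} ue=∅
  B5: def={q,z} ue=∅
  B6: def={t} ue={z}
  B7: def={q,t} ue={q,t}
  B8: def={t} ue={z}
  B9: def={z} ue={t}

Liveness:
  B0: in=∅ out=∅
  B1: in=∅ out=∅
  B2: in=∅ out={t}
  B3: in=∅ out=∅
  B4: in={t} out={t}
  B5: in={t} out={q,t,z}
  B6: in={q,z} out={q,t}
  B7: in={q,t} out={t}
  B8: in={z} out={t}
  B9: in={t} out=∅

live-out(B6) = ["q", "t"]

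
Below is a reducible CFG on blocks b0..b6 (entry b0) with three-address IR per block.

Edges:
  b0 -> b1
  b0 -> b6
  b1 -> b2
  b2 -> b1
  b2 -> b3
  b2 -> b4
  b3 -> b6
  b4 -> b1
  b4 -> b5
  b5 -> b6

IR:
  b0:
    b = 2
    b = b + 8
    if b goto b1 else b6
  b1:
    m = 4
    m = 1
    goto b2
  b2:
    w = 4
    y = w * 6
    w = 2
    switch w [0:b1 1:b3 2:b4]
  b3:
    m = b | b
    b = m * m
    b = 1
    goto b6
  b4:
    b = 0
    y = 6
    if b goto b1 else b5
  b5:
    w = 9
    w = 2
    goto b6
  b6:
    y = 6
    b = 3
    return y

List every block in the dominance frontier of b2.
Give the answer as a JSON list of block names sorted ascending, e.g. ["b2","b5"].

idom tree: b1←b0 b2←b1 b3←b2 b4←b2 b5←b4 b6←b0
Join-block Dom:
  b1: preds {b0,b2,b4}: {b0} ∩ {b0,b1,b2} ∩ {b0,b1,b2,b4} = {b0}; idom=b0
  b6: preds {b0,b3,b5}: {b0} ∩ {b0,b1,b2,b3} ∩ {b0,b1,b2,b4,b5} = {b0}; idom=b0

DF derivation:
  join b1 pred b0: · stop@b0
  join b1 pred b2: b2→b1 stop@b0
  join b1 pred b4: b4→b2→b1 stop@b0
  join b6 pred b0: · stop@b0
  join b6 pred b3: b3→b2→b1 stop@b0
  join b6 pred b5: b5→b4→b2→b1 stop@b0
  DF(b0)=∅
  DF(b1)={b1,b6}
  DF(b2)={b1,b6}
  DF(b3)={b6}
  DF(b4)={b1,b6}
  DF(b5)={b6}
  DF(b6)=∅

DF(b2) = ["b1", "b6"]

Answer: ["b1", "b6"]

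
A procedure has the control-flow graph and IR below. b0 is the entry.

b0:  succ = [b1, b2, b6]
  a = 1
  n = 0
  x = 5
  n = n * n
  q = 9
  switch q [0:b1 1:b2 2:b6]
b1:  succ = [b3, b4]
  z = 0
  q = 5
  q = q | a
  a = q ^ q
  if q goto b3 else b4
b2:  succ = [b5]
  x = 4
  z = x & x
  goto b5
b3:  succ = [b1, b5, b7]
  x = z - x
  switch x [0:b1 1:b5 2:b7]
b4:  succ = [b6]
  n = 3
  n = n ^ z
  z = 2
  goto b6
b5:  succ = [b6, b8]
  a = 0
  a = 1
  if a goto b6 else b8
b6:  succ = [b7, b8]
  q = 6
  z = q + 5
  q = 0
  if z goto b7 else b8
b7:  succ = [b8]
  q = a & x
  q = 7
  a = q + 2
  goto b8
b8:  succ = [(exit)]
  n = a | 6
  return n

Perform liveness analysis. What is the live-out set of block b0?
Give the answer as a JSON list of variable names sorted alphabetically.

Answer: ["a", "x"]

Working:
Block summaries:
  b0: def={a,n,q,x} ue=∅
  b1: def={a,q,z} ue={a}
  b2: def={x,z} ue=∅
  b3: def={x} ue={x,z}
  b4: def={n,z} ue={z}
  b5: def={a} ue=∅
  b6: def={q,z} ue=∅
  b7: def={a,q} ue={a,x}
  b8: def={n} ue={a}

Liveness:
  b0 li=∅ lo={a,x}
  b1 li={a,x} lo={a,x,z}
  b2 li=∅ lo={x}
  b3 li={a,x,z} lo={a,x}
  b4 li={a,x,z} lo={a,x}
  b5 li={x} lo={a,x}
  b6 li={a,x} lo={a,x}
  b7 li={a,x} lo={a}
  b8 li={a} lo=∅

live-out(b0) = ["a", "x"]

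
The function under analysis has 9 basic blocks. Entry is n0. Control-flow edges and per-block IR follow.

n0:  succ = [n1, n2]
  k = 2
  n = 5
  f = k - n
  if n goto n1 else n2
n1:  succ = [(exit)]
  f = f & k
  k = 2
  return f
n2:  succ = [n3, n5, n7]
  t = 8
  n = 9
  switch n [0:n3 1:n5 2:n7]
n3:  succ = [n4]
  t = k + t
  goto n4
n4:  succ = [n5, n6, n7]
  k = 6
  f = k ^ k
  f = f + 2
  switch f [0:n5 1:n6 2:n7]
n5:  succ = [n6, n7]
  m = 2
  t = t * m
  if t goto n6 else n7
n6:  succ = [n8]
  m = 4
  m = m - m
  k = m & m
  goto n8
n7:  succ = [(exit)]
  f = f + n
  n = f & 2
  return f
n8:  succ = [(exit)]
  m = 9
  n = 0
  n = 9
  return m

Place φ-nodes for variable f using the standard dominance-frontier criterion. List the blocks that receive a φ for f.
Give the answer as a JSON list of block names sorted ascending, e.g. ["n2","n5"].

idom tree: n1←n0 n2←n0 n3←n2 n4←n3 n5←n2 n6←n2 n7←n2 n8←n6
Join-block Dom:
  n5: preds {n2,n4}: {n0,n2} ∩ {n0,n2,n3,n4} = {n0,n2}; idom=n2
  n6: preds {n4,n5}: {n0,n2,n3,n4} ∩ {n0,n2,n5} = {n0,n2}; idom=n2
  n7: preds {n2,n4,n5}: {n0,n2} ∩ {n0,n2,n3,n4} ∩ {n0,n2,n5} = {n0,n2}; idom=n2

DF walk-up:
  join n5 pred n2: · stop@n2
  join n5 pred n4: n4→n3 stop@n2
  join n6 pred n4: n4→n3 stop@n2
  join n6 pred n5: n5 stop@n2
  join n7 pred n2: · stop@n2
  join n7 pred n4: n4→n3 stop@n2
  join n7 pred n5: n5 stop@n2
  n0: DF=∅
  n1: DF=∅
  n2: DF=∅
  n3: DF={n5,n6,n7}
  n4: DF={n5,n6,n7}
  n5: DF={n6,n7}
  n6: DF=∅
  n7: DF=∅
  n8: DF=∅

φ for f: defs {n0,n1,n4,n7}
  DF⁺ = {n5,n6,n7}

Answer: ["n5", "n6", "n7"]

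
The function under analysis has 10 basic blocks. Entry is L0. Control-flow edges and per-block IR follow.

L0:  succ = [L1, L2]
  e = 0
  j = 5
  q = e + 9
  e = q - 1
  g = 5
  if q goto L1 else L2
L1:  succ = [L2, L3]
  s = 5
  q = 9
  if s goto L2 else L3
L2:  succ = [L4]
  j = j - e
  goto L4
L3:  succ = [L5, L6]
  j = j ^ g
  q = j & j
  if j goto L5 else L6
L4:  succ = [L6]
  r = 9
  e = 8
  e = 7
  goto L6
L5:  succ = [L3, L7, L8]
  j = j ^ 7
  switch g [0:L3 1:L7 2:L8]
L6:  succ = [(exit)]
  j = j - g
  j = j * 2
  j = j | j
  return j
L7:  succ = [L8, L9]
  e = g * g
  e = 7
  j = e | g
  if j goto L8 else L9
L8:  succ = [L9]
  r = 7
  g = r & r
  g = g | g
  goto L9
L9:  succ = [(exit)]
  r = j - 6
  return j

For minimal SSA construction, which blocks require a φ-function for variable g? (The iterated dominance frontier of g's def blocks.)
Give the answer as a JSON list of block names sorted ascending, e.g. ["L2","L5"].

Answer: ["L9"]

Derivation:
idom tree: L1←L0 L2←L0 L3←L1 L4←L2 L5←L3 L6←L0 L7←L5 L8←L5 L9←L5
Dom at joins:
  L2: preds {L0,L1}: {L0} ∩ {L0,L1} = {L0}; idom=L0
  L3: preds {L1,L5}: {L0,L1} ∩ {L0,L1,L3,L5} = {L0,L1}; idom=L1
  L6: preds {L3,L4}: {L0,L1,L3} ∩ {L0,L2,L4} = {L0}; idom=L0
  L8: preds {L5,L7}: {L0,L1,L3,L5} ∩ {L0,L1,L3,L5,L7} = {L0,L1,L3,L5}; idom=L5
  L9: preds {L7,L8}: {L0,L1,L3,L5,L7} ∩ {L0,L1,L3,L5,L8} = {L0,L1,L3,L5}; idom=L5

DF derivation:
  join L2 pred L0: · stop@L0
  join L2 pred L1: L1 stop@L0
  join L3 pred L1: · stop@L1
  join L3 pred L5: L5→L3 stop@L1
  join L6 pred L3: L3→L1 stop@L0
  join L6 pred L4: L4→L2 stop@L0
  join L8 pred L5: · stop@L5
  join L8 pred L7: L7 stop@L5
  join L9 pred L7: L7 stop@L5
  join L9 pred L8: L8 stop@L5
  L0: DF=∅
  L1: DF={L2,L6}
  L2: DF={L6}
  L3: DF={L3,L6}
  L4: DF={L6}
  L5: DF={L3}
  L6: DF=∅
  L7: DF={L8,L9}
  L8: DF={L9}
  L9: DF=∅

φ for g: defs {L0,L8}
  DF⁺ = {L9}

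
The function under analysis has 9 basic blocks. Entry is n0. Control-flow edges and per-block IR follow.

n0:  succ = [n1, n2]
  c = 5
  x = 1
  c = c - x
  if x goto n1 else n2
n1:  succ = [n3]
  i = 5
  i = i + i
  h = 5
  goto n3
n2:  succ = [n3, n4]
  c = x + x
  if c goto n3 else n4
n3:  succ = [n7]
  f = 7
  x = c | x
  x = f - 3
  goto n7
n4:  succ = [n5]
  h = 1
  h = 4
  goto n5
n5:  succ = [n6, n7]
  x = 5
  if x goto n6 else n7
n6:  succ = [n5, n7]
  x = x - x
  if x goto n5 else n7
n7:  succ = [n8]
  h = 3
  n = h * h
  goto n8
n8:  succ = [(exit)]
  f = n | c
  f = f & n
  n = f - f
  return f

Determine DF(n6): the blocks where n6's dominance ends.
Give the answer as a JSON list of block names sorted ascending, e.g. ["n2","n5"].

Answer: ["n5", "n7"]

Working:
idom tree: n1←n0 n2←n0 n3←n0 n4←n2 n5←n4 n6←n5 n7←n0 n8←n7
Join-block Dom:
  n3: preds {n1,n2}: {n0,n1} ∩ {n0,n2} = {n0}; idom=n0
  n5: preds {n4,n6}: {n0,n2,n4} ∩ {n0,n2,n4,n5,n6} = {n0,n2,n4}; idom=n4
  n7: preds {n3,n5,n6}: {n0,n3} ∩ {n0,n2,n4,n5} ∩ {n0,n2,n4,n5,n6} = {n0}; idom=n0

DF walk-up:
  n3←n1: walk n1 to n0
  n3←n2: walk n2 to n0
  n5←n4: walk · to n4
  n5←n6: walk n6→n5 to n4
  n7←n3: walk n3 to n0
  n7←n5: walk n5→n4→n2 to n0
  n7←n6: walk n6→n5→n4→n2 to n0
  DF(n0)=∅
  DF(n1)={n3}
  DF(n2)={n3,n7}
  DF(n3)={n7}
  DF(n4)={n7}
  DF(n5)={n5,n7}
  DF(n6)={n5,n7}
  DF(n7)=∅
  DF(n8)=∅

DF(n6) = ["n5", "n7"]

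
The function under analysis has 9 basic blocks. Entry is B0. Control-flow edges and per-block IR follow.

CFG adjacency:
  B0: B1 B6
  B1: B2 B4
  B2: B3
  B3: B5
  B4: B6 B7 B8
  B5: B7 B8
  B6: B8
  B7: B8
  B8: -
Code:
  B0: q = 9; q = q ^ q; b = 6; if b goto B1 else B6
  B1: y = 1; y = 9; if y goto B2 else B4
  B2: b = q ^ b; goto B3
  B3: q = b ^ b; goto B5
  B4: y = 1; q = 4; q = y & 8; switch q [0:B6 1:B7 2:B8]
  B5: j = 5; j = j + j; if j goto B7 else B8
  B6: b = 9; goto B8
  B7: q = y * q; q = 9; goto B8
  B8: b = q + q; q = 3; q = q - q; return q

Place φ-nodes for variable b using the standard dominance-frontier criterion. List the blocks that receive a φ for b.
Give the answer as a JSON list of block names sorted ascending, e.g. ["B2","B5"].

Answer: ["B7", "B8"]

Derivation:
idom tree: B1←B0 B2←B1 B3←B2 B4←B1 B5←B3 B6←B0 B7←B1 B8←B0
Join-block Dom:
  B6: preds {B0,B4}: {B0} ∩ {B0,B1,B4} = {B0}; idom=B0
  B7: preds {B4,B5}: {B0,B1,B4} ∩ {B0,B1,B2,B3,B5} = {B0,B1}; idom=B1
  B8: preds {B4,B5,B6,B7}: {B0,B1,B4} ∩ {B0,B1,B2,B3,B5} ∩ {B0,B6} ∩ {B0,B1,B7} = {B0}; idom=B0

DF derivation:
  B6←B0: walk · to B0
  B6←B4: walk B4→B1 to B0
  B7←B4: walk B4 to B1
  B7←B5: walk B5→B3→B2 to B1
  B8←B4: walk B4→B1 to B0
  B8←B5: walk B5→B3→B2→B1 to B0
  B8←B6: walk B6 to B0
  B8←B7: walk B7→B1 to B0
  B0: DF=∅
  B1: DF={B6,B8}
  B2: DF={B7,B8}
  B3: DF={B7,B8}
  B4: DF={B6,B7,B8}
  B5: DF={B7,B8}
  B6: DF={B8}
  B7: DF={B8}
  B8: DF=∅

φ for b: defs {B0,B2,B6,B8}
  DF⁺ = {B7,B8}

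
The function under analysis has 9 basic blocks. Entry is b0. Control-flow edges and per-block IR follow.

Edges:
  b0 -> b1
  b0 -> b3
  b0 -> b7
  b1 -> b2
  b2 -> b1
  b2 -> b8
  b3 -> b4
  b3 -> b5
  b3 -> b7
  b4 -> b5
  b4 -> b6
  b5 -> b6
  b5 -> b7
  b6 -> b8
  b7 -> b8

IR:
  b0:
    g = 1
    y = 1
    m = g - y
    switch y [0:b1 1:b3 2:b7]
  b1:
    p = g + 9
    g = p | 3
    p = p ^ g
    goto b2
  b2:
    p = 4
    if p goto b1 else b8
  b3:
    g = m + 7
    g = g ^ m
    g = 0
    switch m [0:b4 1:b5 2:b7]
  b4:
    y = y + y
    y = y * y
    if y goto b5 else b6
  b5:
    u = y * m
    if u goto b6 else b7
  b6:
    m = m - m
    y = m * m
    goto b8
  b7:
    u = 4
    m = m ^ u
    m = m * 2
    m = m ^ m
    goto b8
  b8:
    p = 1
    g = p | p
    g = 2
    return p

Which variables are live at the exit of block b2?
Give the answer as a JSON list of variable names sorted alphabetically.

Answer: ["g"]

Working:
Block summaries:
  b0 def {g,m,y} use ∅
  b1 def {g,p} use {g}
  b2 def {p} use ∅
  b3 def {g} use {m}
  b4 def {y} use {y}
  b5 def {u} use {m,y}
  b6 def {m,y} use {m}
  b7 def {m,u} use {m}
  b8 def {g,p} use ∅

Live sets:
  b0 li=∅ lo={g,m,y}
  b1 li={g} lo={g}
  b2 li={g} lo={g}
  b3 li={m,y} lo={m,y}
  b4 li={m,y} lo={m,y}
  b5 li={m,y} lo={m}
  b6 li={m} lo=∅
  b7 li={m} lo=∅
  b8 li=∅ lo=∅

live-out(b2) = ["g"]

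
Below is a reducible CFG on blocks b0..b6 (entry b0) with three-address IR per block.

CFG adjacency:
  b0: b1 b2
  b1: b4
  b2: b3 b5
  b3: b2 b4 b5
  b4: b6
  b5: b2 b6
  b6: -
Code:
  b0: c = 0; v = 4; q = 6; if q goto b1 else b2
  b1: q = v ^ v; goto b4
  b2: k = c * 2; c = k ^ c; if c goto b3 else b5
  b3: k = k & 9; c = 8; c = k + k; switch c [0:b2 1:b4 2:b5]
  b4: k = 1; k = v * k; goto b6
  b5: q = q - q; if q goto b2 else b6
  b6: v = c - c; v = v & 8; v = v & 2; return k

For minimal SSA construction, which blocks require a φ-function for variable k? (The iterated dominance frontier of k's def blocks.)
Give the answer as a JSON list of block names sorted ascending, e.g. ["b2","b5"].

Answer: ["b2", "b4", "b5", "b6"]

Analysis:
idom tree: b1←b0 b2←b0 b3←b2 b4←b0 b5←b2 b6←b0
Dom at joins:
  b2: preds {b0,b3,b5}: {b0} ∩ {b0,b2,b3} ∩ {b0,b2,b5} = {b0}; idom=b0
  b4: preds {b1,b3}: {b0,b1} ∩ {b0,b2,b3} = {b0}; idom=b0
  b5: preds {b2,b3}: {b0,b2} ∩ {b0,b2,b3} = {b0,b2}; idom=b2
  b6: preds {b4,b5}: {b0,b4} ∩ {b0,b2,b5} = {b0}; idom=b0

Frontier:
  b2←b0: walk · to b0
  b2←b3: walk b3→b2 to b0
  b2←b5: walk b5→b2 to b0
  b4←b1: walk b1 to b0
  b4←b3: walk b3→b2 to b0
  b5←b2: walk · to b2
  b5←b3: walk b3 to b2
  b6←b4: walk b4 to b0
  b6←b5: walk b5→b2 to b0
  b0 → ∅
  b1 → {b4}
  b2 → {b2,b4,b6}
  b3 → {b2,b4,b5}
  b4 → {b6}
  b5 → {b2,b6}
  b6 → ∅

φ for k: defs {b2,b3,b4}
  DF⁺ = {b2,b4,b5,b6}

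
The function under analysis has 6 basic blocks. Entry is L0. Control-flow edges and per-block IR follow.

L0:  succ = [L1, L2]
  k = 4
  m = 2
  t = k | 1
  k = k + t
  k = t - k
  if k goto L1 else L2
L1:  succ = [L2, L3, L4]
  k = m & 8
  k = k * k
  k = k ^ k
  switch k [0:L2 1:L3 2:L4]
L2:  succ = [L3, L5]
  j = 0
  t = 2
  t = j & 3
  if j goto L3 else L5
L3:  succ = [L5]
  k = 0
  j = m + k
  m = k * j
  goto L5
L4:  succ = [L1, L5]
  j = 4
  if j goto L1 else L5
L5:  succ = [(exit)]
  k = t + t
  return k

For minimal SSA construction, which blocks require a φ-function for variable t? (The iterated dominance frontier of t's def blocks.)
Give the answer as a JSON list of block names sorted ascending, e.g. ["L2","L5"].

idom tree: L1←L0 L2←L0 L3←L0 L4←L1 L5←L0
Join-block Dom:
  L1: preds {L0,L4}: {L0} ∩ {L0,L1,L4} = {L0}; idom=L0
  L2: preds {L0,L1}: {L0} ∩ {L0,L1} = {L0}; idom=L0
  L3: preds {L1,L2}: {L0,L1} ∩ {L0,L2} = {L0}; idom=L0
  L5: preds {L2,L3,L4}: {L0,L2} ∩ {L0,L3} ∩ {L0,L1,L4} = {L0}; idom=L0

DF derivation:
  L1←L0: walk · to L0
  L1←L4: walk L4→L1 to L0
  L2←L0: walk · to L0
  L2←L1: walk L1 to L0
  L3←L1: walk L1 to L0
  L3←L2: walk L2 to L0
  L5←L2: walk L2 to L0
  L5←L3: walk L3 to L0
  L5←L4: walk L4→L1 to L0
  DF(L0)=∅
  DF(L1)={L1,L2,L3,L5}
  DF(L2)={L3,L5}
  DF(L3)={L5}
  DF(L4)={L1,L5}
  DF(L5)=∅

φ for t: defs {L0,L2}
  DF⁺ = {L3,L5}

Answer: ["L3", "L5"]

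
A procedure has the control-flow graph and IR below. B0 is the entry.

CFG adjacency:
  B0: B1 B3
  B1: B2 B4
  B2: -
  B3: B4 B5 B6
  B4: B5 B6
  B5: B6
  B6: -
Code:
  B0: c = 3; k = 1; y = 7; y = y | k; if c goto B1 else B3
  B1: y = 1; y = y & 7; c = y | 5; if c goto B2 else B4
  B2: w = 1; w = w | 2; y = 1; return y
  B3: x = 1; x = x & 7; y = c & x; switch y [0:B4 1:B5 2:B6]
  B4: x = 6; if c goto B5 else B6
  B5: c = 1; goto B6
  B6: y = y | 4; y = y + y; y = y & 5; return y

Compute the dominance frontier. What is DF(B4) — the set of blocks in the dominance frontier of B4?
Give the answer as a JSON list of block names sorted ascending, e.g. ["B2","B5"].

Answer: ["B5", "B6"]

Working:
idom tree: B1←B0 B2←B1 B3←B0 B4←B0 B5←B0 B6←B0
Join-block Dom:
  B4: preds {B1,B3}: {B0,B1} ∩ {B0,B3} = {B0}; idom=B0
  B5: preds {B3,B4}: {B0,B3} ∩ {B0,B4} = {B0}; idom=B0
  B6: preds {B3,B4,B5}: {B0,B3} ∩ {B0,B4} ∩ {B0,B5} = {B0}; idom=B0

Frontier:
  join B4 pred B1: B1 stop@B0
  join B4 pred B3: B3 stop@B0
  join B5 pred B3: B3 stop@B0
  join B5 pred B4: B4 stop@B0
  join B6 pred B3: B3 stop@B0
  join B6 pred B4: B4 stop@B0
  join B6 pred B5: B5 stop@B0
  B0: DF=∅
  B1: DF={B4}
  B2: DF=∅
  B3: DF={B4,B5,B6}
  B4: DF={B5,B6}
  B5: DF={B6}
  B6: DF=∅

DF(B4) = ["B5", "B6"]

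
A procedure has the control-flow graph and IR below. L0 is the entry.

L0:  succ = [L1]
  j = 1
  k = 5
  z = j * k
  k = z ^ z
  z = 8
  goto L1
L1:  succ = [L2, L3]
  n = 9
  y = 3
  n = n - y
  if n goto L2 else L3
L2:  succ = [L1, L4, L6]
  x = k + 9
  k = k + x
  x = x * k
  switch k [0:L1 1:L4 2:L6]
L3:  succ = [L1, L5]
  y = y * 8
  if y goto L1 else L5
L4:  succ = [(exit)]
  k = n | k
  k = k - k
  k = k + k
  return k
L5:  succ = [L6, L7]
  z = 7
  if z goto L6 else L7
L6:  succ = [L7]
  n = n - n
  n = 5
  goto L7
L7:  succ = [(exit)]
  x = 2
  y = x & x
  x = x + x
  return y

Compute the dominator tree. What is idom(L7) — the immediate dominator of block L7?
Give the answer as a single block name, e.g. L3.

idom tree: L1←L0 L2←L1 L3←L1 L4←L2 L5←L3 L6←L1 L7←L1
Dom at joins:
  L1: preds {L0,L2,L3}: {L0} ∩ {L0,L1,L2} ∩ {L0,L1,L3} = {L0}; idom=L0
  L6: preds {L2,L5}: {L0,L1,L2} ∩ {L0,L1,L3,L5} = {L0,L1}; idom=L1
  L7: preds {L5,L6}: {L0,L1,L3,L5} ∩ {L0,L1,L6} = {L0,L1}; idom=L1

idom(L7) = L1

Answer: L1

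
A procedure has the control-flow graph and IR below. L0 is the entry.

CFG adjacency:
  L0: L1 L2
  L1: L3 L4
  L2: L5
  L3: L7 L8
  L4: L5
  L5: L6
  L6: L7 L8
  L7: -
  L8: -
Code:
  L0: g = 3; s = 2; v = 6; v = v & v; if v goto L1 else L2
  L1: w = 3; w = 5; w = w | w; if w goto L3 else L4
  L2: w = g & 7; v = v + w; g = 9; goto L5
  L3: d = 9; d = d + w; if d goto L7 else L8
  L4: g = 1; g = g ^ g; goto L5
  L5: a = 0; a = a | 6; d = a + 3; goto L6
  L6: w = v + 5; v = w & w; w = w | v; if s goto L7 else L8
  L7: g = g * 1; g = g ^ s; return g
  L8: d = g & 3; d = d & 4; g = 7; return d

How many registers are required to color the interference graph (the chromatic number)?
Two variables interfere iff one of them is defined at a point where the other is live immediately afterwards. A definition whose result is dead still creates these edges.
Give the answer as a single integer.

Per-block:
  L0: {g,s,v} / ∅
  L1: {w} / ∅
  L2: {g,v,w} / {g,v}
  L3: {d} / {w}
  L4: {g} / ∅
  L5: {a,d} / ∅
  L6: {v,w} / {s,v}
  L7: {g} / {g,s}
  L8: {d,g} / {g}

Backward fixpoint:
  L0 li=∅ lo={g,s,v}
  L1 li={g,s,v} lo={g,s,v,w}
  L2 li={g,s,v} lo={g,s,v}
  L3 li={g,s,w} lo={g,s}
  L4 li={s,v} lo={g,s,v}
  L5 li={g,s,v} lo={g,s,v}
  L6 li={g,s,v} lo={g,s}
  L7 li={g,s} lo=∅
  L8 li={g} lo=∅

Interfere edges:
  a↔{g,s,v}
  d↔{g,s,v,w}
  g↔{a,d,s,v,w}
  s↔{a,d,g,v,w}
  v↔{a,d,g,s,w}
  w↔{d,g,s,v}

Chromatic number:
  lower bound: {d,g,s,v,w} mutually conflict ⇒ χ ≥ 5
  assign a→c3 d→c3 g→c0 s→c1 v→c2 w→c4 — no edge inside a register ⇒ χ ≤ 5
  χ = 5

Answer: 5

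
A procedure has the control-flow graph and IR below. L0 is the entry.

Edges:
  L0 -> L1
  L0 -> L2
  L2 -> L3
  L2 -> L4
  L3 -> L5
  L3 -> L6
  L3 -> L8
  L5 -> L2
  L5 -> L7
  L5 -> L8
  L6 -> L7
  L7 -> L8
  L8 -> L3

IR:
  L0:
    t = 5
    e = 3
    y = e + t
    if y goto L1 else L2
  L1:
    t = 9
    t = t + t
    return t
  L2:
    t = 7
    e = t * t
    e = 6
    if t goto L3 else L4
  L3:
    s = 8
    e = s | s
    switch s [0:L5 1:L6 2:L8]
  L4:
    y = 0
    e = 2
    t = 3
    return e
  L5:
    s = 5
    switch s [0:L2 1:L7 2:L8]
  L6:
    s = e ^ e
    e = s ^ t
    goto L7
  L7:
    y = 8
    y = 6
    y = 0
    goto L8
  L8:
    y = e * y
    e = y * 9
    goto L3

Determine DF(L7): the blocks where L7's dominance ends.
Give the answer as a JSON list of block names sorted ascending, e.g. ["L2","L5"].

idom tree: L1←L0 L2←L0 L3←L2 L4←L2 L5←L3 L6←L3 L7←L3 L8←L3
Dom∩ at merges:
  L2: preds {L0,L5}: {L0} ∩ {L0,L2,L3,L5} = {L0}; idom=L0
  L3: preds {L2,L8}: {L0,L2} ∩ {L0,L2,L3,L8} = {L0,L2}; idom=L2
  L7: preds {L5,L6}: {L0,L2,L3,L5} ∩ {L0,L2,L3,L6} = {L0,L2,L3}; idom=L3
  L8: preds {L3,L5,L7}: {L0,L2,L3} ∩ {L0,L2,L3,L5} ∩ {L0,L2,L3,L7} = {L0,L2,L3}; idom=L3

DF derivation:
  L2←L0: walk · to L0
  L2←L5: walk L5→L3→L2 to L0
  L3←L2: walk · to L2
  L3←L8: walk L8→L3 to L2
  L7←L5: walk L5 to L3
  L7←L6: walk L6 to L3
  L8←L3: walk · to L3
  L8←L5: walk L5 to L3
  L8←L7: walk L7 to L3
  L0 → ∅
  L1 → ∅
  L2 → {L2}
  L3 → {L2,L3}
  L4 → ∅
  L5 → {L2,L7,L8}
  L6 → {L7}
  L7 → {L8}
  L8 → {L3}

DF(L7) = ["L8"]

Answer: ["L8"]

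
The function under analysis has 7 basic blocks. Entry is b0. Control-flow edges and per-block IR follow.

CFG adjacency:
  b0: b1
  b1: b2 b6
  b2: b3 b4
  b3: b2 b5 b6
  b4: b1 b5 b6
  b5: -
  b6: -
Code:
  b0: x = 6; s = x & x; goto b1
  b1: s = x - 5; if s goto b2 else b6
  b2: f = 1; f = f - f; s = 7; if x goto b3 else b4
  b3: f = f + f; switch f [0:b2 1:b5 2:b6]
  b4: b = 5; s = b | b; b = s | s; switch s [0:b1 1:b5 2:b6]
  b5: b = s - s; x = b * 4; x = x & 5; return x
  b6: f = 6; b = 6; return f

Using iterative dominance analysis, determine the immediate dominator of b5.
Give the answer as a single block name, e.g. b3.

Answer: b2

Analysis:
idom tree: b1←b0 b2←b1 b3←b2 b4←b2 b5←b2 b6←b1
Join-block Dom:
  b1: preds {b0,b4}: {b0} ∩ {b0,b1,b2,b4} = {b0}; idom=b0
  b2: preds {b1,b3}: {b0,b1} ∩ {b0,b1,b2,b3} = {b0,b1}; idom=b1
  b5: preds {b3,b4}: {b0,b1,b2,b3} ∩ {b0,b1,b2,b4} = {b0,b1,b2}; idom=b2
  b6: preds {b1,b3,b4}: {b0,b1} ∩ {b0,b1,b2,b3} ∩ {b0,b1,b2,b4} = {b0,b1}; idom=b1

idom(b5) = b2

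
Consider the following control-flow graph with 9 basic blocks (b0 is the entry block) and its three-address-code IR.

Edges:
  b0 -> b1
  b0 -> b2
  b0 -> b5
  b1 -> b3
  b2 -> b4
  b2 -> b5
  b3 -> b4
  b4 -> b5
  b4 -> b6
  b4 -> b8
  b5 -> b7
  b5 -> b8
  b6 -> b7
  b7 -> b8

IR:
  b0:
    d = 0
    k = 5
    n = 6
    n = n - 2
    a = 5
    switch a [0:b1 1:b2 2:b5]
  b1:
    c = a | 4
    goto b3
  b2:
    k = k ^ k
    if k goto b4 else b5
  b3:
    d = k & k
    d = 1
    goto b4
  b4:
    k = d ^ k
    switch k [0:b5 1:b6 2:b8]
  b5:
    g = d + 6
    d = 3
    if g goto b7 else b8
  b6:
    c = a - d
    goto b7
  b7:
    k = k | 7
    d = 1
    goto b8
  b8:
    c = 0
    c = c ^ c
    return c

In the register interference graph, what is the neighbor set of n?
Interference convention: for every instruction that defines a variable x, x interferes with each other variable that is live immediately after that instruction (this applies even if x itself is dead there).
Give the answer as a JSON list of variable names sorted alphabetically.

Answer: ["d", "k"]

Working:
Per-block:
  b0: def={a,d,k,n} ue=∅
  b1: def={c} ue={a}
  b2: def={k} ue={k}
  b3: def={d} ue={k}
  b4: def={k} ue={d,k}
  b5: def={d,g} ue={d}
  b6: def={c} ue={a,d}
  b7: def={d,k} ue={k}
  b8: def={c} ue=∅

Liveness:
  b0 li=∅ lo={a,d,k}
  b1 li={a,k} lo={a,k}
  b2 li={a,d,k} lo={a,d,k}
  b3 li={a,k} lo={a,d,k}
  b4 li={a,d,k} lo={a,d,k}
  b5 li={d,k} lo={k}
  b6 li={a,d,k} lo={k}
  b7 li={k} lo=∅
  b8 li=∅ lo=∅

Interfere edges:
  a↔{c,d,k}
  c↔{a,k}
  d↔{a,g,k,n}
  g↔{d,k}
  k↔{a,c,d,g,n}
  n↔{d,k}

N(n) = ["d", "k"]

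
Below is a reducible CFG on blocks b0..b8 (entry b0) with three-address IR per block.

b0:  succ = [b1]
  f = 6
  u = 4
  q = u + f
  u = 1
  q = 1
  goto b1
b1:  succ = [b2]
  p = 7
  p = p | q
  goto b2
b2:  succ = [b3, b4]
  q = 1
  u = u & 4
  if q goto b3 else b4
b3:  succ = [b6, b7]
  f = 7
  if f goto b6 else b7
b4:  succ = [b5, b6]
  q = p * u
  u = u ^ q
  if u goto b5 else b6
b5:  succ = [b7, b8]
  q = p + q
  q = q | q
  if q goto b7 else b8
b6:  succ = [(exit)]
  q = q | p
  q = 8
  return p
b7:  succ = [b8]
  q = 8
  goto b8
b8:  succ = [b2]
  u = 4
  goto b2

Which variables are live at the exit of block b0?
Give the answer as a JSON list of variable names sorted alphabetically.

Per-block:
  b0: {f,q,u} / ∅
  b1: {p} / {q}
  b2: {q,u} / {u}
  b3: {f} / ∅
  b4: {q,u} / {p,u}
  b5: {q} / {p,q}
  b6: {q} / {p,q}
  b7: {q} / ∅
  b8: {u} / ∅

Live sets:
  b0 li=∅ lo={q,u}
  b1 li={q,u} lo={p,u}
  b2 li={p,u} lo={p,q,u}
  b3 li={p,q} lo={p,q}
  b4 li={p,u} lo={p,q}
  b5 li={p,q} lo={p}
  b6 li={p,q} lo=∅
  b7 li={p} lo={p}
  b8 li={p} lo={p,u}

live-out(b0) = ["q", "u"]

Answer: ["q", "u"]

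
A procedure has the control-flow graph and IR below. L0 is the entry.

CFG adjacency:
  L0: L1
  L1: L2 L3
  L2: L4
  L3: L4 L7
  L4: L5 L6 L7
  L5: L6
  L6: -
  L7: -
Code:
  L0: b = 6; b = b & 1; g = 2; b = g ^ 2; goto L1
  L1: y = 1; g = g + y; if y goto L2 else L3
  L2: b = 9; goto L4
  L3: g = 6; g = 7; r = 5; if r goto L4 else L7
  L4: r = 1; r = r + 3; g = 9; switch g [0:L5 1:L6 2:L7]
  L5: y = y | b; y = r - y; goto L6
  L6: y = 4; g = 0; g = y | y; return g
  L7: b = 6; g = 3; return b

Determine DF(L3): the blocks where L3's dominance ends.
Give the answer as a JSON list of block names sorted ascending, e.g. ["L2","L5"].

idom tree: L1←L0 L2←L1 L3←L1 L4←L1 L5←L4 L6←L4 L7←L1
Join-block Dom:
  L4: preds {L2,L3}: {L0,L1,L2} ∩ {L0,L1,L3} = {L0,L1}; idom=L1
  L6: preds {L4,L5}: {L0,L1,L4} ∩ {L0,L1,L4,L5} = {L0,L1,L4}; idom=L4
  L7: preds {L3,L4}: {L0,L1,L3} ∩ {L0,L1,L4} = {L0,L1}; idom=L1

DF derivation:
  join L4 pred L2: L2 stop@L1
  join L4 pred L3: L3 stop@L1
  join L6 pred L4: · stop@L4
  join L6 pred L5: L5 stop@L4
  join L7 pred L3: L3 stop@L1
  join L7 pred L4: L4 stop@L1
  L0 → ∅
  L1 → ∅
  L2 → {L4}
  L3 → {L4,L7}
  L4 → {L7}
  L5 → {L6}
  L6 → ∅
  L7 → ∅

DF(L3) = ["L4", "L7"]

Answer: ["L4", "L7"]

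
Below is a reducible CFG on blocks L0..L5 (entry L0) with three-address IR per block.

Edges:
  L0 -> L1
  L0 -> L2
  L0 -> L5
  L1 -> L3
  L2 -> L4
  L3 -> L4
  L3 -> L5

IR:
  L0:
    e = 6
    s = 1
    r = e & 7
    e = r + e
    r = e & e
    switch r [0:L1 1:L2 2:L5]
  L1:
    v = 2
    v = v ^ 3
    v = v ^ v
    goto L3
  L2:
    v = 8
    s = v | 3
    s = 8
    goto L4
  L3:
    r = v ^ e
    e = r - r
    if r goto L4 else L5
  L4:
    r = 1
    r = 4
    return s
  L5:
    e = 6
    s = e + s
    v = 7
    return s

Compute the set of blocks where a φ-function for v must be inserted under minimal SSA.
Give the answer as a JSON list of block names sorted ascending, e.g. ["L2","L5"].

Answer: ["L4", "L5"]

Analysis:
idom tree: L1←L0 L2←L0 L3←L1 L4←L0 L5←L0
Dom at joins:
  L4: preds {L2,L3}: {L0,L2} ∩ {L0,L1,L3} = {L0}; idom=L0
  L5: preds {L0,L3}: {L0} ∩ {L0,L1,L3} = {L0}; idom=L0

Frontier:
  join L4 pred L2: L2 stop@L0
  join L4 pred L3: L3→L1 stop@L0
  join L5 pred L0: · stop@L0
  join L5 pred L3: L3→L1 stop@L0
  L0 → ∅
  L1 → {L4,L5}
  L2 → {L4}
  L3 → {L4,L5}
  L4 → ∅
  L5 → ∅

φ for v: defs {L1,L2,L5}
  DF⁺ = {L4,L5}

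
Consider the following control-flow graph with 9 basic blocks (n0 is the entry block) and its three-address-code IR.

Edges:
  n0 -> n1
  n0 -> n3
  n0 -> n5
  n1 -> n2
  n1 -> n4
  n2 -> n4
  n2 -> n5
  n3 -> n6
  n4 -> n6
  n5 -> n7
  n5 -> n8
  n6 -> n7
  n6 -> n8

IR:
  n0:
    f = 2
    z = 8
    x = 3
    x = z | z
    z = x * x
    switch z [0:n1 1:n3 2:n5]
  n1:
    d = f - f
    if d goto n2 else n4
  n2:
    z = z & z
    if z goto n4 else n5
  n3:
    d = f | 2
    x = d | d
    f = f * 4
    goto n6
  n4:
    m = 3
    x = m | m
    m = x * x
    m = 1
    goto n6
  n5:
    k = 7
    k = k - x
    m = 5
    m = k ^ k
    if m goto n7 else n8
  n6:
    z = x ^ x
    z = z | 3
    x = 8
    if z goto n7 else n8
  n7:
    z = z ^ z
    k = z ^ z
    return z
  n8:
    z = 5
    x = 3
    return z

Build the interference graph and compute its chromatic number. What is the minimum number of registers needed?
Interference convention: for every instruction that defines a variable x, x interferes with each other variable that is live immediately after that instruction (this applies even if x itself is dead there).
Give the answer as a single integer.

Per-block:
  n0: def={f,x,z} ue=∅
  n1: def={d} ue={f}
  n2: def={z} ue={z}
  n3: def={d,f,x} ue={f}
  n4: def={m,x} ue=∅
  n5: def={k,m} ue={x}
  n6: def={x,z} ue={x}
  n7: def={k,z} ue={z}
  n8: def={x,z} ue=∅

Liveness:
  n0: in=∅ out={f,x,z}
  n1: in={f,x,z} out={x,z}
  n2: in={x,z} out={x,z}
  n3: in={f} out={x}
  n4: in=∅ out={x}
  n5: in={x,z} out={z}
  n6: in={x} out={z}
  n7: in={z} out=∅
  n8: in=∅ out=∅

Interference:
  d↔{f,x,z}
  f↔{d,x,z}
  k↔{m,x,z}
  m↔{k,x,z}
  x↔{d,f,k,m,z}
  z↔{d,f,k,m,x}

Registers:
  {d,f,x,z} pairwise interfere (4-clique) ⇒ χ ≥ 4
  assign d→r2 f→r3 k→r2 m→r3 x→r0 z→r1 — no edge inside a register ⇒ χ ≤ 4
  χ = 4

Answer: 4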